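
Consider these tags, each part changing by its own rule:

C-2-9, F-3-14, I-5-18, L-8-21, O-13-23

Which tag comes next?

Letter: letters move forward 3 places in the alphabet; C, F, I, L, O → R.
Second component: each term is the sum of the two before it, so 2, 3, 5, 8, 13 → 21.
Third component goes 9, 14, 18, 21, 23 → 24 (differences are 5, 4, 3, … (decreasing by 1 each time)).
Putting it together: R-21-24.

R-21-24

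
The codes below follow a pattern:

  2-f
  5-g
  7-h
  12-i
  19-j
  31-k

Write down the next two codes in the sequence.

First component: 2, 5, 7, 12, 19, 31 → 50 → 81 (each term is the sum of the two before it).
Letter — letters move forward 1 place in the alphabet: f, g, h, i, j, k → l → m.
Putting the parts together: 50-l and then 81-m.

50-l, 81-m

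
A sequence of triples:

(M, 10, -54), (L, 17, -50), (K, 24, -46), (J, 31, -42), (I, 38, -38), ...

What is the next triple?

(H, 45, -34)

Letter: M, L, K, J, I → H (letters move back 1 place in the alphabet).
Second part: 10, 17, 24, 31, 38 → 45 (+7 each step).
Third part: +4 each step, so -54, -50, -46, -42, -38 → -34.
So the next triple is (H, 45, -34).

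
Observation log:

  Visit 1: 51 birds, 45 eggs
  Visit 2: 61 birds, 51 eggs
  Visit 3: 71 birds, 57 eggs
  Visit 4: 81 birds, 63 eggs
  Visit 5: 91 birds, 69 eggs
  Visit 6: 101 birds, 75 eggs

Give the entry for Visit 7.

Birds: +10 each step; 51, 61, 71, 81, 91, 101 → 111.
Eggs: +6 each step; 45, 51, 57, 63, 69, 75 → 81.
Combining the parts gives 111 birds, 81 eggs.

111 birds, 81 eggs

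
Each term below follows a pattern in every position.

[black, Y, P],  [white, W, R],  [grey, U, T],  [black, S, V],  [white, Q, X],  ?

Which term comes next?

[grey, O, Z]

Shade goes black, white, grey, black, white → grey (repeats black → white → grey).
First letter goes Y, W, U, S, Q → O (letters move back 2 places in the alphabet).
Second letter: P, R, T, V, X → Z (letters move forward 2 places in the alphabet).
Combining the parts gives [grey, O, Z].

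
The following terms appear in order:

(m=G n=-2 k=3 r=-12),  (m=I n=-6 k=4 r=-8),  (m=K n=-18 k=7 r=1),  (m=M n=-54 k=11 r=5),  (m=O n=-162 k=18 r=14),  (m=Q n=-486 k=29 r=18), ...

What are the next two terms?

(m=S n=-1458 k=47 r=27), (m=U n=-4374 k=76 r=31)

M: letters move forward 2 places in the alphabet, so G, I, K, M, O, Q → S → U.
N: ×3 each step; -2, -6, -18, -54, -162, -486 → -1458 → -4374.
K — each term is the sum of the two before it: 3, 4, 7, 11, 18, 29 → 47 → 76.
R: alternating steps +4, +9, +4, +9, …, so -12, -8, 1, 5, 14, 18 → 27 → 31.
Putting the parts together: (m=S n=-1458 k=47 r=27) and then (m=U n=-4374 k=76 r=31).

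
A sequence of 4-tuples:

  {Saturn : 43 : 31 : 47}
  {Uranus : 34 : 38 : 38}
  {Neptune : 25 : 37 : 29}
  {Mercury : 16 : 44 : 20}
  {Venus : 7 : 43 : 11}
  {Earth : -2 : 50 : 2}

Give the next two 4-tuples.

Planet goes Saturn, Uranus, Neptune, Mercury, Venus, Earth → Mars → Jupiter (runs through the planets Mercury→Neptune).
For the second part, −9 each step: 43, 34, 25, 16, 7, -2 → -11 → -20.
Third part — alternating steps +7, −1, +7, −1, …: 31, 38, 37, 44, 43, 50 → 49 → 56.
Fourth part goes 47, 38, 29, 20, 11, 2 → -7 → -16 (always 4 more than the second part).
So the next two 4-tuples are {Mars : -11 : 49 : -7} and {Jupiter : -20 : 56 : -16}.

{Mars : -11 : 49 : -7}, {Jupiter : -20 : 56 : -16}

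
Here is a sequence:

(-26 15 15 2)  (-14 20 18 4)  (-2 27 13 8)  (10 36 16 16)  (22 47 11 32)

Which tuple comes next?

(34 60 14 64)

First component goes -26, -14, -2, 10, 22 → 34 (+12 each step).
Second component — differences are 5, 7, 9, … (increasing by 2 each time): 15, 20, 27, 36, 47 → 60.
For the third component, alternating steps +3, −5, +3, −5, …: 15, 18, 13, 16, 11 → 14.
Fourth component — ×2 each step: 2, 4, 8, 16, 32 → 64.
So the next tuple is (34 60 14 64).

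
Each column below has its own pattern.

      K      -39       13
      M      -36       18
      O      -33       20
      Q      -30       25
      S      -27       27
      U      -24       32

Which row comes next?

W  -21  34

Letter: letters move forward 2 places in the alphabet; K, M, O, Q, S, U → W.
Second component: +3 each step, so -39, -36, -33, -30, -27, -24 → -21.
Third component goes 13, 18, 20, 25, 27, 32 → 34 (alternating steps +5, +2, +5, +2, …).
So the next row is W  -21  34.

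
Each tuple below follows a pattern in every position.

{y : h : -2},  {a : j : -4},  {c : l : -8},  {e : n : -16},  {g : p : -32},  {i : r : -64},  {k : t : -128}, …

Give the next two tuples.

First letter goes y, a, c, e, g, i, k → m → o (letters move forward 2 places in the alphabet, wrapping Z→A).
For the second letter, letters move forward 2 places in the alphabet: h, j, l, n, p, r, t → v → x.
Third slot: ×2 each step, so -2, -4, -8, -16, -32, -64, -128 → -256 → -512.
So the next two tuples are {m : v : -256} and {o : x : -512}.

{m : v : -256}, {o : x : -512}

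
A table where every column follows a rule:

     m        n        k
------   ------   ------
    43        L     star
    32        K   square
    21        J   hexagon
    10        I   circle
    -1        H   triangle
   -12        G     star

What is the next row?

-23  F  square

Column m: −11 each step, so 43, 32, 21, 10, -1, -12 → -23.
Column n goes L, K, J, I, H, G → F (letters move back 1 place in the alphabet).
Column k goes star, square, hexagon, circle, triangle, star → square (repeats star → square → hexagon → circle → triangle).
So the next row is -23  F  square.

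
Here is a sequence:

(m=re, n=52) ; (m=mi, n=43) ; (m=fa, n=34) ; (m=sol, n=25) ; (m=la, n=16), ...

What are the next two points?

M: runs through the solfège scale do→ti, so re, mi, fa, sol, la → ti → do.
For the n, −9 each step: 52, 43, 34, 25, 16 → 7 → -2.
So the next two points are (m=ti, n=7) and (m=do, n=-2).

(m=ti, n=7), (m=do, n=-2)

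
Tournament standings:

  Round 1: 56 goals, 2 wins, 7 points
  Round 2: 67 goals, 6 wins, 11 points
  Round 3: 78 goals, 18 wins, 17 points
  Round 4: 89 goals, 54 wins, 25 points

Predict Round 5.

100 goals, 162 wins, 35 points

Goals: +11 each step; 56, 67, 78, 89 → 100.
Wins — ×3 each step: 2, 6, 18, 54 → 162.
Points: 7, 11, 17, 25 → 35 (differences are 4, 6, 8, … (increasing by 2 each time)).
Putting it together: 100 goals, 162 wins, 35 points.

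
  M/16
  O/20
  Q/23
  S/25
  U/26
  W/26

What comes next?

Y/25

Letter — letters move forward 2 places in the alphabet: M, O, Q, S, U, W → Y.
Second component: 16, 20, 23, 25, 26, 26 → 25 (differences are 4, 3, 2, … (decreasing by 1 each time)).
Combining the parts gives Y/25.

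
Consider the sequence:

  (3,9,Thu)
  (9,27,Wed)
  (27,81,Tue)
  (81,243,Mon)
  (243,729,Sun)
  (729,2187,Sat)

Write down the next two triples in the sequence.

First slot goes 3, 9, 27, 81, 243, 729 → 2187 → 6561 (×3 each step).
Second slot goes 9, 27, 81, 243, 729, 2187 → 6561 → 19683 (always 3 × the first slot).
For the day, runs backward through the weekdays Mon→Sun: Thu, Wed, Tue, Mon, Sun, Sat → Fri → Thu.
So the next two triples are (2187,6561,Fri) and (6561,19683,Thu).

(2187,6561,Fri), (6561,19683,Thu)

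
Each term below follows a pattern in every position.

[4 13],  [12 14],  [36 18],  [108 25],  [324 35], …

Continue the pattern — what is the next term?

First coordinate — ×3 each step: 4, 12, 36, 108, 324 → 972.
Second coordinate: differences are 1, 4, 7, … (increasing by 3 each time); 13, 14, 18, 25, 35 → 48.
Combining the parts gives [972 48].

[972 48]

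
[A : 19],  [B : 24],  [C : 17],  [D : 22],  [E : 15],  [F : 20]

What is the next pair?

[G : 13]

Letter — letters move forward 1 place in the alphabet: A, B, C, D, E, F → G.
Second part: 19, 24, 17, 22, 15, 20 → 13 (alternating steps +5, −7, +5, −7, …).
So the next pair is [G : 13].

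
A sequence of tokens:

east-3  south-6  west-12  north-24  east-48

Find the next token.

south-96

Direction: repeats east → south → west → north, so east, south, west, north, east → south.
Second component — ×2 each step: 3, 6, 12, 24, 48 → 96.
Combining the parts gives south-96.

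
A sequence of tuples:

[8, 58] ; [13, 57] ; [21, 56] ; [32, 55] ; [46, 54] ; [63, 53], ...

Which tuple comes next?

First part goes 8, 13, 21, 32, 46, 63 → 83 (differences are 5, 8, 11, … (increasing by 3 each time)).
Second part: −1 each step; 58, 57, 56, 55, 54, 53 → 52.
So the next tuple is [83, 52].

[83, 52]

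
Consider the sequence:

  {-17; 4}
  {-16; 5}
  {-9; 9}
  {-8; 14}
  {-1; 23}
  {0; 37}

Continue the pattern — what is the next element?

{7; 60}

First entry goes -17, -16, -9, -8, -1, 0 → 7 (alternating steps +1, +7, +1, +7, …).
Second entry goes 4, 5, 9, 14, 23, 37 → 60 (each term is the sum of the two before it).
So the next element is {7; 60}.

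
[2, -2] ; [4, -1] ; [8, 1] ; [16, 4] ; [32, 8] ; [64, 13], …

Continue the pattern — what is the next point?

[128, 19]

First entry: 2, 4, 8, 16, 32, 64 → 128 (×2 each step).
Second entry — differences are 1, 2, 3, … (increasing by 1 each time): -2, -1, 1, 4, 8, 13 → 19.
Combining the parts gives [128, 19].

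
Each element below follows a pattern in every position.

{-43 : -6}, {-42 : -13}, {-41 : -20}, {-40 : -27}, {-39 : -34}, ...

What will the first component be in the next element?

First component: -43, -42, -41, -40, -39 → -38 (+1 each step).

-38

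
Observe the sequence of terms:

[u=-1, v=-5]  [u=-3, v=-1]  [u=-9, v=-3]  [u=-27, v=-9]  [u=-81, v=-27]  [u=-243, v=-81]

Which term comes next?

[u=-729, v=-243]

For the u, ×3 each step: -1, -3, -9, -27, -81, -243 → -729.
For the v, always the previous value of the u: -5, -1, -3, -9, -27, -81 → -243.
Combining the parts gives [u=-729, v=-243].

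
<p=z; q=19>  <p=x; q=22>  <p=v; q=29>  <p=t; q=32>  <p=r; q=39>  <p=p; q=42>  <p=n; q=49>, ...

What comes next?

P: z, x, v, t, r, p, n → l (letters move back 2 places in the alphabet).
Q goes 19, 22, 29, 32, 39, 42, 49 → 52 (alternating steps +3, +7, +3, +7, …).
Combining the parts gives <p=l; q=52>.

<p=l; q=52>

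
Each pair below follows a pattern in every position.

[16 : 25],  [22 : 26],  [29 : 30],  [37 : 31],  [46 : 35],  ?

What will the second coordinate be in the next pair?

Second coordinate: alternating steps +1, +4, +1, +4, …; 25, 26, 30, 31, 35 → 36.

36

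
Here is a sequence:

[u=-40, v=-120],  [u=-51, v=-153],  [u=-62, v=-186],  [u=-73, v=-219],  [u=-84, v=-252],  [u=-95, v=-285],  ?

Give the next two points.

[u=-106, v=-318], [u=-117, v=-351]

U: −11 each step; -40, -51, -62, -73, -84, -95 → -106 → -117.
V goes -120, -153, -186, -219, -252, -285 → -318 → -351 (always 3 × the u).
Putting the parts together: [u=-106, v=-318] and then [u=-117, v=-351].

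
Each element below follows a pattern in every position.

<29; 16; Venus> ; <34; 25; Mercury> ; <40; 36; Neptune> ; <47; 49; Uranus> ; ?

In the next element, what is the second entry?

64

Second entry: 16, 25, 36, 49 → 64 (perfect squares: 4², 5², 6², …).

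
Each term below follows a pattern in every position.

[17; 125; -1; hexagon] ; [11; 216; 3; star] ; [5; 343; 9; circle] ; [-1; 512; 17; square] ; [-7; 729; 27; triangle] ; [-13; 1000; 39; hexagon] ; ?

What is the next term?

First value goes 17, 11, 5, -1, -7, -13 → -19 (−6 each step).
Second value goes 125, 216, 343, 512, 729, 1000 → 1331 (perfect cubes: 5³, 6³, 7³, …).
Third value — differences are 4, 6, 8, … (increasing by 2 each time): -1, 3, 9, 17, 27, 39 → 53.
For the shape, repeats hexagon → star → circle → square → triangle: hexagon, star, circle, square, triangle, hexagon → star.
So the next term is [-19; 1331; 53; star].

[-19; 1331; 53; star]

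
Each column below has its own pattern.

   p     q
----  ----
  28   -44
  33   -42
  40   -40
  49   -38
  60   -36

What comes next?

73  -34

Column p — differences are 5, 7, 9, … (increasing by 2 each time): 28, 33, 40, 49, 60 → 73.
For the column q, +2 each step: -44, -42, -40, -38, -36 → -34.
Combining the parts gives 73  -34.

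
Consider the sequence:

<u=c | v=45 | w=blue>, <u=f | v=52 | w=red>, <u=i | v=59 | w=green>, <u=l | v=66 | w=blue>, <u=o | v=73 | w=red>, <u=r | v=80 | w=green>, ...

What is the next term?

U — letters move forward 3 places in the alphabet: c, f, i, l, o, r → u.
V: +7 each step, so 45, 52, 59, 66, 73, 80 → 87.
For the w, repeats blue → red → green: blue, red, green, blue, red, green → blue.
Combining the parts gives <u=u | v=87 | w=blue>.

<u=u | v=87 | w=blue>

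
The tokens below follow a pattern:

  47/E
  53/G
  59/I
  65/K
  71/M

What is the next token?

77/O

First component: +6 each step, so 47, 53, 59, 65, 71 → 77.
Letter: E, G, I, K, M → O (letters move forward 2 places in the alphabet).
So the next token is 77/O.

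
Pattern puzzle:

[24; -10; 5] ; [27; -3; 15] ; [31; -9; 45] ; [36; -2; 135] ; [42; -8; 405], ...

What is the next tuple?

First value: differences are 3, 4, 5, … (increasing by 1 each time); 24, 27, 31, 36, 42 → 49.
Second value goes -10, -3, -9, -2, -8 → -1 (alternating steps +7, −6, +7, −6, …).
Third value: 5, 15, 45, 135, 405 → 1215 (×3 each step).
Putting it together: [49; -1; 1215].

[49; -1; 1215]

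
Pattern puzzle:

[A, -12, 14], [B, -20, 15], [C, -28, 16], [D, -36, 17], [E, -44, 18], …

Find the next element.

Letter goes A, B, C, D, E → F (letters move forward 1 place in the alphabet).
Second slot: -12, -20, -28, -36, -44 → -52 (−8 each step).
Third slot: 14, 15, 16, 17, 18 → 19 (+1 each step).
So the next element is [F, -52, 19].

[F, -52, 19]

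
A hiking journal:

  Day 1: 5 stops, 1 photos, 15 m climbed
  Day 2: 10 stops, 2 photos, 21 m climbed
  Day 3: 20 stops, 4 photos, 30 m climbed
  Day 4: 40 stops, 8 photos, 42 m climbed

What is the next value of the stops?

80

Stops: ×2 each step, so 5, 10, 20, 40 → 80.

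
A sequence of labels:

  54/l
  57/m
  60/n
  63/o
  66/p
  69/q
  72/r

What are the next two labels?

75/s then 78/t

First component goes 54, 57, 60, 63, 66, 69, 72 → 75 → 78 (+3 each step).
Letter goes l, m, n, o, p, q, r → s → t (letters move forward 1 place in the alphabet).
So the next two labels are 75/s and 78/t.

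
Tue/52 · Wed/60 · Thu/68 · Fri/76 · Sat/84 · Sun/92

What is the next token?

Day: Tue, Wed, Thu, Fri, Sat, Sun → Mon (runs through the weekdays Mon→Sun).
Second component: 52, 60, 68, 76, 84, 92 → 100 (+8 each step).
Putting it together: Mon/100.

Mon/100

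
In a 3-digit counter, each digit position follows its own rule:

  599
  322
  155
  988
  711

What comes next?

First digit: −2 each step, mod 10, so 5, 3, 1, 9, 7 → 5.
For the second digit, +3 each step, mod 10: 9, 2, 5, 8, 1 → 4.
Third digit: +3 each step, mod 10, so 9, 2, 5, 8, 1 → 4.
Putting it together: 544.

544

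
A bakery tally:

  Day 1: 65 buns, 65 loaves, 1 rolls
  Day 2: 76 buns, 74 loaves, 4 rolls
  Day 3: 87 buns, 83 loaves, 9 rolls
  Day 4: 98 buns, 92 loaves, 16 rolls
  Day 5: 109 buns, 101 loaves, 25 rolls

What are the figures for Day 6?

Buns: 65, 76, 87, 98, 109 → 120 (+11 each step).
Loaves: +9 each step, so 65, 74, 83, 92, 101 → 110.
For the rolls, perfect squares: 1², 2², 3², …: 1, 4, 9, 16, 25 → 36.
Putting it together: 120 buns, 110 loaves, 36 rolls.

120 buns, 110 loaves, 36 rolls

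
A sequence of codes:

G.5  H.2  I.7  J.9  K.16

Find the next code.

Letter: letters move forward 1 place in the alphabet, so G, H, I, J, K → L.
For the second component, each term is the sum of the two before it: 5, 2, 7, 9, 16 → 25.
Combining the parts gives L.25.

L.25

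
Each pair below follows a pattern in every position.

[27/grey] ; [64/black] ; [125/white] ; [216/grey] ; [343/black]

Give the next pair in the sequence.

First part: perfect cubes: 3³, 4³, 5³, …; 27, 64, 125, 216, 343 → 512.
Shade — repeats grey → black → white: grey, black, white, grey, black → white.
Putting it together: [512/white].

[512/white]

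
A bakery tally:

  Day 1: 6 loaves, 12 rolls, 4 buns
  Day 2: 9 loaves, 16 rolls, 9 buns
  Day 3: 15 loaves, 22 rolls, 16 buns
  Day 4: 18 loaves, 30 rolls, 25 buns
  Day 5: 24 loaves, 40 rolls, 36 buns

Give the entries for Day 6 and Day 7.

Loaves: alternating steps +3, +6, +3, +6, …; 6, 9, 15, 18, 24 → 27 → 33.
Rolls: differences are 4, 6, 8, … (increasing by 2 each time), so 12, 16, 22, 30, 40 → 52 → 66.
Buns: perfect squares: 2², 3², 4², …, so 4, 9, 16, 25, 36 → 49 → 64.
So the next two rows are 27 loaves, 52 rolls, 49 buns and 33 loaves, 66 rolls, 64 buns.

27 loaves, 52 rolls, 49 buns; 33 loaves, 66 rolls, 64 buns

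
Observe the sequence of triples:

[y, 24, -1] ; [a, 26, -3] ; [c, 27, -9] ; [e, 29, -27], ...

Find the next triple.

Letter: letters move forward 2 places in the alphabet, wrapping Z→A, so y, a, c, e → g.
Second coordinate — alternating steps +2, +1, +2, +1, …: 24, 26, 27, 29 → 30.
For the third coordinate, ×3 each step: -1, -3, -9, -27 → -81.
Putting it together: [g, 30, -81].

[g, 30, -81]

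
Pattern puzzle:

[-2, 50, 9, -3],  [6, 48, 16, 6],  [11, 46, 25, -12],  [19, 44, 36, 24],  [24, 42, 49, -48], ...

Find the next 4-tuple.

[32, 40, 64, 96]

First slot goes -2, 6, 11, 19, 24 → 32 (alternating steps +8, +5, +8, +5, …).
Second slot: 50, 48, 46, 44, 42 → 40 (−2 each step).
Third slot — perfect squares: 3², 4², 5², …: 9, 16, 25, 36, 49 → 64.
Fourth slot goes -3, 6, -12, 24, -48 → 96 (×(-2) each step).
So the next 4-tuple is [32, 40, 64, 96].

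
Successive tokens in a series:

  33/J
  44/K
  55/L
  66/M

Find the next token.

77/N

For the first component, +11 each step: 33, 44, 55, 66 → 77.
Letter: letters move forward 1 place in the alphabet; J, K, L, M → N.
So the next token is 77/N.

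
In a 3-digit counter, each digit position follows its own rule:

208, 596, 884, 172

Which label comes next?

First digit: +3 each step, mod 10; 2, 5, 8, 1 → 4.
Second digit goes 0, 9, 8, 7 → 6 (−1 each step, mod 10).
Third digit — −2 each step, mod 10: 8, 6, 4, 2 → 0.
Putting it together: 460.

460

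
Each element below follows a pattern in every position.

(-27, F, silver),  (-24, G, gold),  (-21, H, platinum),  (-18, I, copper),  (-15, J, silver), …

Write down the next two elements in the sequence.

(-12, K, gold), (-9, L, platinum)

For the first entry, +3 each step: -27, -24, -21, -18, -15 → -12 → -9.
Letter goes F, G, H, I, J → K → L (letters move forward 1 place in the alphabet).
Metal: silver, gold, platinum, copper, silver → gold → platinum (repeats silver → gold → platinum → copper).
So the next two elements are (-12, K, gold) and (-9, L, platinum).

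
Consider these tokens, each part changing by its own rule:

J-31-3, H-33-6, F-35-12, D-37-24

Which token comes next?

Letter: J, H, F, D → B (letters move back 2 places in the alphabet).
Second component — +2 each step: 31, 33, 35, 37 → 39.
Third component: ×2 each step; 3, 6, 12, 24 → 48.
Combining the parts gives B-39-48.

B-39-48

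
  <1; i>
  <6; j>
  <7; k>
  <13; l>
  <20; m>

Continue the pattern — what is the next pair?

First entry: 1, 6, 7, 13, 20 → 33 (each term is the sum of the two before it).
Letter: letters move forward 1 place in the alphabet, so i, j, k, l, m → n.
Combining the parts gives <33; n>.

<33; n>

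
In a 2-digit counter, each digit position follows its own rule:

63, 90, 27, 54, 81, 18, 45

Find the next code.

72

First digit goes 6, 9, 2, 5, 8, 1, 4 → 7 (+3 each step, mod 10).
Second digit: 3, 0, 7, 4, 1, 8, 5 → 2 (−3 each step, mod 10).
Putting it together: 72.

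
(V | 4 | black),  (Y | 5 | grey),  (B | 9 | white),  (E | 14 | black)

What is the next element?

Letter goes V, Y, B, E → H (letters move forward 3 places in the alphabet, wrapping Z→A).
Second slot: each term is the sum of the two before it; 4, 5, 9, 14 → 23.
Shade: repeats black → grey → white; black, grey, white, black → grey.
Combining the parts gives (H | 23 | grey).

(H | 23 | grey)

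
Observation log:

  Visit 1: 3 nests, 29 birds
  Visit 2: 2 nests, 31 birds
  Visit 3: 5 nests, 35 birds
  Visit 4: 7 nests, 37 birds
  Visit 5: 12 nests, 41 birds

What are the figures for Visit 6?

19 nests, 43 birds

For the nests, each term is the sum of the two before it: 3, 2, 5, 7, 12 → 19.
Birds goes 29, 31, 35, 37, 41 → 43 (alternating steps +2, +4, +2, +4, …).
Combining the parts gives 19 nests, 43 birds.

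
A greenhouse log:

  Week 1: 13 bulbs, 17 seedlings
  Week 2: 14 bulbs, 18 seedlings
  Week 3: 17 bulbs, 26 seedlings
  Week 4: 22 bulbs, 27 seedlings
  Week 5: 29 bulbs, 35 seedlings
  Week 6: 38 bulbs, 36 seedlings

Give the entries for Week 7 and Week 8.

Bulbs goes 13, 14, 17, 22, 29, 38 → 49 → 62 (differences are 1, 3, 5, … (increasing by 2 each time)).
Seedlings: 17, 18, 26, 27, 35, 36 → 44 → 45 (alternating steps +1, +8, +1, +8, …).
Putting the parts together: 49 bulbs, 44 seedlings and then 62 bulbs, 45 seedlings.

49 bulbs, 44 seedlings; 62 bulbs, 45 seedlings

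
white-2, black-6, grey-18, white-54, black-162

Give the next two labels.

grey-486 then white-1458

Shade goes white, black, grey, white, black → grey → white (repeats white → black → grey).
Second component — ×3 each step: 2, 6, 18, 54, 162 → 486 → 1458.
So the next two labels are grey-486 and white-1458.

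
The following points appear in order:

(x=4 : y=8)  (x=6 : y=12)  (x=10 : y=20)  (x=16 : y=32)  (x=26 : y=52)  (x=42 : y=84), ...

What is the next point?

X: 4, 6, 10, 16, 26, 42 → 68 (each term is the sum of the two before it).
Y goes 8, 12, 20, 32, 52, 84 → 136 (always 2 × the x).
So the next point is (x=68 : y=136).

(x=68 : y=136)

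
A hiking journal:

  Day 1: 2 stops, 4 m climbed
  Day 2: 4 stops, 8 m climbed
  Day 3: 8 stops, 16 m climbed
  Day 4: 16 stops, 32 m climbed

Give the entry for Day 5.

Stops: ×2 each step; 2, 4, 8, 16 → 32.
M climbed: always 2 × the stops; 4, 8, 16, 32 → 64.
Combining the parts gives 32 stops, 64 m climbed.

32 stops, 64 m climbed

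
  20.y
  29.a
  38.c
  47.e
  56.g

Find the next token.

First component: 20, 29, 38, 47, 56 → 65 (+9 each step).
For the letter, letters move forward 2 places in the alphabet, wrapping Z→A: y, a, c, e, g → i.
So the next token is 65.i.

65.i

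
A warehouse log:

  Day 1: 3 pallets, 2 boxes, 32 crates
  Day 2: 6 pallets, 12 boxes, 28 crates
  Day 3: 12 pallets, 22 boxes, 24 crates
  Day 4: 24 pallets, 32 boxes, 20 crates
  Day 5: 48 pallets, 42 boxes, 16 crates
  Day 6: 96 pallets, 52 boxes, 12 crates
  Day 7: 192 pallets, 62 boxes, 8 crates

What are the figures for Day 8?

For the pallets, ×2 each step: 3, 6, 12, 24, 48, 96, 192 → 384.
Boxes: +10 each step; 2, 12, 22, 32, 42, 52, 62 → 72.
Crates: 32, 28, 24, 20, 16, 12, 8 → 4 (−4 each step).
Putting it together: 384 pallets, 72 boxes, 4 crates.

384 pallets, 72 boxes, 4 crates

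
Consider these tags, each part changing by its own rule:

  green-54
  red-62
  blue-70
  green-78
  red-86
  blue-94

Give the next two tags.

green-102 then red-110

Colour: repeats green → red → blue, so green, red, blue, green, red, blue → green → red.
Second component: +8 each step, so 54, 62, 70, 78, 86, 94 → 102 → 110.
Putting the parts together: green-102 and then red-110.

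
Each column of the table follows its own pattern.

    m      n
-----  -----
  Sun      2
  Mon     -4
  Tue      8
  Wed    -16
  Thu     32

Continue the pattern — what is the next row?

Column m: runs through the weekdays Mon→Sun, so Sun, Mon, Tue, Wed, Thu → Fri.
Column n: ×(-2) each step; 2, -4, 8, -16, 32 → -64.
So the next row is Fri  -64.

Fri  -64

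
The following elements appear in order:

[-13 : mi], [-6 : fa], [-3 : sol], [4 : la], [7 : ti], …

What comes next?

[14 : do]

First component: alternating steps +7, +3, +7, +3, …, so -13, -6, -3, 4, 7 → 14.
Note: runs through the solfège scale do→ti; mi, fa, sol, la, ti → do.
Combining the parts gives [14 : do].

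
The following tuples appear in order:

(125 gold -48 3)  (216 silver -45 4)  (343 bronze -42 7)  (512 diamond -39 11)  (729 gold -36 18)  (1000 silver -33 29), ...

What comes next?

First component goes 125, 216, 343, 512, 729, 1000 → 1331 (perfect cubes: 5³, 6³, 7³, …).
Rank: repeats gold → silver → bronze → diamond; gold, silver, bronze, diamond, gold, silver → bronze.
Third component — +3 each step: -48, -45, -42, -39, -36, -33 → -30.
Fourth component: 3, 4, 7, 11, 18, 29 → 47 (each term is the sum of the two before it).
Combining the parts gives (1331 bronze -30 47).

(1331 bronze -30 47)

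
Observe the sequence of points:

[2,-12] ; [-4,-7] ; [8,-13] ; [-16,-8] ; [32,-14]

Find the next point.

[-64,-9]

First value goes 2, -4, 8, -16, 32 → -64 (×(-2) each step).
Second value — alternating steps +5, −6, +5, −6, …: -12, -7, -13, -8, -14 → -9.
Putting it together: [-64,-9].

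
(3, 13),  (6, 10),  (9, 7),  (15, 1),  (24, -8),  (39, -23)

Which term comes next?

First entry: each term is the sum of the two before it; 3, 6, 9, 15, 24, 39 → 63.
Second entry: together with the first entry always sums to 16, so 13, 10, 7, 1, -8, -23 → -47.
So the next term is (63, -47).

(63, -47)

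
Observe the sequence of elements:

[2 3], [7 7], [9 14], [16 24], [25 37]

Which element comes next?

[41 53]

First value: 2, 7, 9, 16, 25 → 41 (each term is the sum of the two before it).
Second value — differences are 4, 7, 10, … (increasing by 3 each time): 3, 7, 14, 24, 37 → 53.
Putting it together: [41 53].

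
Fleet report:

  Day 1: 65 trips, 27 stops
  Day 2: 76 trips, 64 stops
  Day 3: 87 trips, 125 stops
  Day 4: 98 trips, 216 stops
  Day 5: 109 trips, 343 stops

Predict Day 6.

120 trips, 512 stops

Trips goes 65, 76, 87, 98, 109 → 120 (+11 each step).
Stops — perfect cubes: 3³, 4³, 5³, …: 27, 64, 125, 216, 343 → 512.
Putting it together: 120 trips, 512 stops.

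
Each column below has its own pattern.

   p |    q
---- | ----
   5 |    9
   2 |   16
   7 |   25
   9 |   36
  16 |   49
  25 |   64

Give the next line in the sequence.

For the column p, each term is the sum of the two before it: 5, 2, 7, 9, 16, 25 → 41.
Column q: perfect squares: 3², 4², 5², …, so 9, 16, 25, 36, 49, 64 → 81.
Combining the parts gives 41  81.

41  81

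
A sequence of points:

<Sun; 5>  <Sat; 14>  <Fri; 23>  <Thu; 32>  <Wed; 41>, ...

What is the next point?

Day: Sun, Sat, Fri, Thu, Wed → Tue (runs backward through the weekdays Mon→Sun).
Second entry goes 5, 14, 23, 32, 41 → 50 (+9 each step).
So the next point is <Tue; 50>.

<Tue; 50>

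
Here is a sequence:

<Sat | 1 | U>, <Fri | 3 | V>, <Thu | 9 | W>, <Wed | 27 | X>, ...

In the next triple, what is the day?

Tue

Day: runs backward through the weekdays Mon→Sun, so Sat, Fri, Thu, Wed → Tue.
Second slot goes 1, 3, 9, 27 → 81 (×3 each step).
For the letter, letters move forward 1 place in the alphabet: U, V, W, X → Y.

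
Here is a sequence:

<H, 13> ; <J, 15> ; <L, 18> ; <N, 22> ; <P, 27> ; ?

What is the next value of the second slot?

33

For the letter, letters move forward 2 places in the alphabet: H, J, L, N, P → R.
Second slot goes 13, 15, 18, 22, 27 → 33 (differences are 2, 3, 4, … (increasing by 1 each time)).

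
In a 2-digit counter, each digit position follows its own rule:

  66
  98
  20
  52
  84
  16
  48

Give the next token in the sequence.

First digit goes 6, 9, 2, 5, 8, 1, 4 → 7 (+3 each step, mod 10).
Second digit: +2 each step, mod 10; 6, 8, 0, 2, 4, 6, 8 → 0.
So the next token is 70.

70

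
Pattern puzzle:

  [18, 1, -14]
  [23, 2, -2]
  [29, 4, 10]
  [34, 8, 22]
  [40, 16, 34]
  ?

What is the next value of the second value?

32

Second value: ×2 each step, so 1, 2, 4, 8, 16 → 32.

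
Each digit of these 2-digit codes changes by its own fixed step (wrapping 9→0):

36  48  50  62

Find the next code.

74

First digit: +1 each step, mod 10; 3, 4, 5, 6 → 7.
Second digit — +2 each step, mod 10: 6, 8, 0, 2 → 4.
Putting it together: 74.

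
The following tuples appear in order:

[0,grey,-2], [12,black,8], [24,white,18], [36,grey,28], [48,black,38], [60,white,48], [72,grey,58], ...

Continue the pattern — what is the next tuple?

[84,black,68]

First value: 0, 12, 24, 36, 48, 60, 72 → 84 (+12 each step).
Shade: repeats grey → black → white; grey, black, white, grey, black, white, grey → black.
Third value: +10 each step, so -2, 8, 18, 28, 38, 48, 58 → 68.
So the next tuple is [84,black,68].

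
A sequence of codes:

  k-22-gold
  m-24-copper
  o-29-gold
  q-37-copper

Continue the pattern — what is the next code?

s-48-gold

Letter — letters move forward 2 places in the alphabet: k, m, o, q → s.
Second component goes 22, 24, 29, 37 → 48 (differences are 2, 5, 8, … (increasing by 3 each time)).
Metal — alternates gold ↔ copper: gold, copper, gold, copper → gold.
Putting it together: s-48-gold.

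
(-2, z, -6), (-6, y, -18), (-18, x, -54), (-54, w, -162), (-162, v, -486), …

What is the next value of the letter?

u

First component: -2, -6, -18, -54, -162 → -486 (×3 each step).
Letter: letters move back 1 place in the alphabet, so z, y, x, w, v → u.
Third component: always 3 × the first component, so -6, -18, -54, -162, -486 → -1458.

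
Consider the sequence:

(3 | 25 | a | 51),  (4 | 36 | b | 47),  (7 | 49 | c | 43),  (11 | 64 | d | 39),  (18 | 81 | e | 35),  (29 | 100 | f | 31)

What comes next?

(47 | 121 | g | 27)

First component: each term is the sum of the two before it; 3, 4, 7, 11, 18, 29 → 47.
For the second component, perfect squares: 5², 6², 7², …: 25, 36, 49, 64, 81, 100 → 121.
Letter goes a, b, c, d, e, f → g (letters move forward 1 place in the alphabet).
Fourth component — −4 each step: 51, 47, 43, 39, 35, 31 → 27.
Putting it together: (47 | 121 | g | 27).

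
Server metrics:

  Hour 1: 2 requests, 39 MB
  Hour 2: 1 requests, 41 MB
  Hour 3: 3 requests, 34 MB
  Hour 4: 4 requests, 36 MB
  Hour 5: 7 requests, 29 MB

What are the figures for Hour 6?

Requests: each term is the sum of the two before it; 2, 1, 3, 4, 7 → 11.
MB goes 39, 41, 34, 36, 29 → 31 (alternating steps +2, −7, +2, −7, …).
Combining the parts gives 11 requests, 31 MB.

11 requests, 31 MB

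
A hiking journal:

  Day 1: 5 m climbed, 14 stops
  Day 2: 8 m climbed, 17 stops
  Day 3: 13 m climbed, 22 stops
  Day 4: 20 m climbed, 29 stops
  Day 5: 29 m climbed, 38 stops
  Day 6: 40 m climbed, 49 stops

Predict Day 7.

M climbed: differences are 3, 5, 7, … (increasing by 2 each time); 5, 8, 13, 20, 29, 40 → 53.
For the stops, always 9 more than the m climbed: 14, 17, 22, 29, 38, 49 → 62.
So the next line is 53 m climbed, 62 stops.

53 m climbed, 62 stops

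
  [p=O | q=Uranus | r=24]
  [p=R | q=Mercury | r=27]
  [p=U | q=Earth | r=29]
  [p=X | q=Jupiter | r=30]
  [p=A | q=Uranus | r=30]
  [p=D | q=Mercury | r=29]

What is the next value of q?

Q: repeats Uranus → Mercury → Earth → Jupiter, so Uranus, Mercury, Earth, Jupiter, Uranus, Mercury → Earth.

Earth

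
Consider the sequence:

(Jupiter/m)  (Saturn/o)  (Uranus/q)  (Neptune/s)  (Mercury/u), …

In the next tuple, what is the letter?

Letter — letters move forward 2 places in the alphabet: m, o, q, s, u → w.

w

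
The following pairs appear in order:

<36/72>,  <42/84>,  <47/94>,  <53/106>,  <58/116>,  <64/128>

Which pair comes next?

<69/138>

First entry: alternating steps +6, +5, +6, +5, …, so 36, 42, 47, 53, 58, 64 → 69.
Second entry: always 2 × the first entry; 72, 84, 94, 106, 116, 128 → 138.
Combining the parts gives <69/138>.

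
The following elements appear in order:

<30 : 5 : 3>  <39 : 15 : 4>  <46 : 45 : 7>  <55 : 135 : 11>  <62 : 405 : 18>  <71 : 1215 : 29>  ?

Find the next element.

First entry goes 30, 39, 46, 55, 62, 71 → 78 (alternating steps +9, +7, +9, +7, …).
For the second entry, ×3 each step: 5, 15, 45, 135, 405, 1215 → 3645.
Third entry — each term is the sum of the two before it: 3, 4, 7, 11, 18, 29 → 47.
So the next element is <78 : 3645 : 47>.

<78 : 3645 : 47>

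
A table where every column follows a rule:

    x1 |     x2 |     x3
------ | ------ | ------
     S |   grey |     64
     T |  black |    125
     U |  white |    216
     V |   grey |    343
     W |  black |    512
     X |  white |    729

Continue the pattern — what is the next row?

Column x1: S, T, U, V, W, X → Y (letters move forward 1 place in the alphabet).
Column x2: repeats grey → black → white; grey, black, white, grey, black, white → grey.
Column x3: perfect cubes: 4³, 5³, 6³, …, so 64, 125, 216, 343, 512, 729 → 1000.
Putting it together: Y  grey  1000.

Y  grey  1000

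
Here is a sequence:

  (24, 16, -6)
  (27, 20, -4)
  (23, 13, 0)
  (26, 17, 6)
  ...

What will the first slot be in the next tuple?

22

First slot: 24, 27, 23, 26 → 22 (alternating steps +3, −4, +3, −4, …).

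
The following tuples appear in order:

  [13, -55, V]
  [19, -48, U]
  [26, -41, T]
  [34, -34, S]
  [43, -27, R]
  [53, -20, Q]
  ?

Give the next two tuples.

First component goes 13, 19, 26, 34, 43, 53 → 64 → 76 (differences are 6, 7, 8, … (increasing by 1 each time)).
Second component — +7 each step: -55, -48, -41, -34, -27, -20 → -13 → -6.
For the letter, letters move back 1 place in the alphabet: V, U, T, S, R, Q → P → O.
So the next two tuples are [64, -13, P] and [76, -6, O].

[64, -13, P], [76, -6, O]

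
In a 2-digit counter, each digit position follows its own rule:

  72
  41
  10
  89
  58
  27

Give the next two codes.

For the first digit, −3 each step, mod 10: 7, 4, 1, 8, 5, 2 → 9 → 6.
Second digit: −1 each step, mod 10, so 2, 1, 0, 9, 8, 7 → 6 → 5.
So the next two codes are 96 and 65.

96, 65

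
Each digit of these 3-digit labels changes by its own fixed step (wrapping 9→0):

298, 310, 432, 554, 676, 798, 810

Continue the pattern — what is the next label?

932

First digit: 2, 3, 4, 5, 6, 7, 8 → 9 (+1 each step, mod 10).
Second digit goes 9, 1, 3, 5, 7, 9, 1 → 3 (+2 each step, mod 10).
Third digit: +2 each step, mod 10; 8, 0, 2, 4, 6, 8, 0 → 2.
Putting it together: 932.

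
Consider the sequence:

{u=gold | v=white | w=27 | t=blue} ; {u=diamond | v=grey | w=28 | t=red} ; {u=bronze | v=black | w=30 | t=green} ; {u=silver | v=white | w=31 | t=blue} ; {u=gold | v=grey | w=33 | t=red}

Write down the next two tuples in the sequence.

U: gold, diamond, bronze, silver, gold → diamond → bronze (repeats gold → diamond → bronze → silver).
V — repeats white → grey → black: white, grey, black, white, grey → black → white.
W goes 27, 28, 30, 31, 33 → 34 → 36 (alternating steps +1, +2, +1, +2, …).
T: repeats blue → red → green, so blue, red, green, blue, red → green → blue.
So the next two tuples are {u=diamond | v=black | w=34 | t=green} and {u=bronze | v=white | w=36 | t=blue}.

{u=diamond | v=black | w=34 | t=green}, {u=bronze | v=white | w=36 | t=blue}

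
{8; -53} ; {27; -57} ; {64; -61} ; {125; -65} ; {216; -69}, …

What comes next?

First coordinate: perfect cubes: 2³, 3³, 4³, …, so 8, 27, 64, 125, 216 → 343.
Second coordinate: -53, -57, -61, -65, -69 → -73 (−4 each step).
Combining the parts gives {343; -73}.

{343; -73}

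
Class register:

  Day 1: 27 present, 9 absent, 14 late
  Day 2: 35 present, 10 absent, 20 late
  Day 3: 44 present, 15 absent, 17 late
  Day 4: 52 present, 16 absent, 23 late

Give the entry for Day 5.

For the present, alternating steps +8, +9, +8, +9, …: 27, 35, 44, 52 → 61.
Absent goes 9, 10, 15, 16 → 21 (alternating steps +1, +5, +1, +5, …).
Late: 14, 20, 17, 23 → 20 (alternating steps +6, −3, +6, −3, …).
So the next record is 61 present, 21 absent, 20 late.

61 present, 21 absent, 20 late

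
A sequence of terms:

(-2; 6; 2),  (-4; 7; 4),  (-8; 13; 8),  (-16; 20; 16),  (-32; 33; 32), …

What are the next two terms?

For the first coordinate, ×2 each step: -2, -4, -8, -16, -32 → -64 → -128.
Second coordinate: each term is the sum of the two before it, so 6, 7, 13, 20, 33 → 53 → 86.
Third coordinate: 2, 4, 8, 16, 32 → 64 → 128 (×2 each step).
Putting the parts together: (-64; 53; 64) and then (-128; 86; 128).

(-64; 53; 64), (-128; 86; 128)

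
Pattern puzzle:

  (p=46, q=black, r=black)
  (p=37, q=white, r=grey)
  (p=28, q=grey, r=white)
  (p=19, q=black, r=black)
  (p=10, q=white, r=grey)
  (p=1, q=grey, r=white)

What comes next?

P goes 46, 37, 28, 19, 10, 1 → -8 (−9 each step).
Q: black, white, grey, black, white, grey → black (repeats black → white → grey).
For the r, repeats black → grey → white: black, grey, white, black, grey, white → black.
Putting it together: (p=-8, q=black, r=black).

(p=-8, q=black, r=black)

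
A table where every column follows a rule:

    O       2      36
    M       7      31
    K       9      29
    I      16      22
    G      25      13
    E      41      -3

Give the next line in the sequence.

Letter — letters move back 2 places in the alphabet: O, M, K, I, G, E → C.
Second component: each term is the sum of the two before it, so 2, 7, 9, 16, 25, 41 → 66.
Third component: together with the second component always sums to 38; 36, 31, 29, 22, 13, -3 → -28.
So the next line is C  66  -28.

C  66  -28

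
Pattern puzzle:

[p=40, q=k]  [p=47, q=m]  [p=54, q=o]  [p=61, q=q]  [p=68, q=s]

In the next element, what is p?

P: +7 each step, so 40, 47, 54, 61, 68 → 75.

75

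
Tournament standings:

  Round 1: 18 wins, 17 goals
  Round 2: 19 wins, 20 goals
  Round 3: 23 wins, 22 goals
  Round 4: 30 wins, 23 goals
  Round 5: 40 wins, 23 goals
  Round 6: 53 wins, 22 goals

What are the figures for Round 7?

69 wins, 20 goals

Wins: 18, 19, 23, 30, 40, 53 → 69 (differences are 1, 4, 7, … (increasing by 3 each time)).
Goals goes 17, 20, 22, 23, 23, 22 → 20 (differences are 3, 2, 1, … (decreasing by 1 each time)).
Putting it together: 69 wins, 20 goals.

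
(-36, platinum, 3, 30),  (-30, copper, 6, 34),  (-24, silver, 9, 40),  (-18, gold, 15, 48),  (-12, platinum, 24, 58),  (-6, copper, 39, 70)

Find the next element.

(0, silver, 63, 84)

First value — +6 each step: -36, -30, -24, -18, -12, -6 → 0.
Metal — repeats platinum → copper → silver → gold: platinum, copper, silver, gold, platinum, copper → silver.
Third value: 3, 6, 9, 15, 24, 39 → 63 (each term is the sum of the two before it).
Fourth value goes 30, 34, 40, 48, 58, 70 → 84 (differences are 4, 6, 8, … (increasing by 2 each time)).
Combining the parts gives (0, silver, 63, 84).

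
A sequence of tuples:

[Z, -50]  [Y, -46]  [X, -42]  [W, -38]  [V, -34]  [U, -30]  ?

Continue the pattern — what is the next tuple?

Letter: letters move back 1 place in the alphabet, so Z, Y, X, W, V, U → T.
For the second slot, +4 each step: -50, -46, -42, -38, -34, -30 → -26.
Combining the parts gives [T, -26].

[T, -26]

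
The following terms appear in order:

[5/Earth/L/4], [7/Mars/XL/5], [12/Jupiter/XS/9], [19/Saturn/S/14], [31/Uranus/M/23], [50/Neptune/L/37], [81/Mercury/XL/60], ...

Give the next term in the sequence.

[131/Venus/XS/97]

First entry goes 5, 7, 12, 19, 31, 50, 81 → 131 (each term is the sum of the two before it).
Planet: runs through the planets Mercury→Neptune; Earth, Mars, Jupiter, Saturn, Uranus, Neptune, Mercury → Venus.
Size — repeats L → XL → XS → S → M: L, XL, XS, S, M, L, XL → XS.
Fourth entry: 4, 5, 9, 14, 23, 37, 60 → 97 (each term is the sum of the two before it).
Combining the parts gives [131/Venus/XS/97].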